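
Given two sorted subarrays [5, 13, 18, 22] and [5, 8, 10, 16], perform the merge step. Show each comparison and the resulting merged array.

Merging process:

Compare 5 vs 5: take 5 from left. Merged: [5]
Compare 13 vs 5: take 5 from right. Merged: [5, 5]
Compare 13 vs 8: take 8 from right. Merged: [5, 5, 8]
Compare 13 vs 10: take 10 from right. Merged: [5, 5, 8, 10]
Compare 13 vs 16: take 13 from left. Merged: [5, 5, 8, 10, 13]
Compare 18 vs 16: take 16 from right. Merged: [5, 5, 8, 10, 13, 16]
Append remaining from left: [18, 22]. Merged: [5, 5, 8, 10, 13, 16, 18, 22]

Final merged array: [5, 5, 8, 10, 13, 16, 18, 22]
Total comparisons: 6

The merged array is [5, 5, 8, 10, 13, 16, 18, 22], requiring 6 comparisons. The merge step runs in O(n) time where n is the total number of elements.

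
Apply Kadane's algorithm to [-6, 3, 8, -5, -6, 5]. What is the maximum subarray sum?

Using Kadane's algorithm on [-6, 3, 8, -5, -6, 5]:

Scanning through the array:
Position 1 (value 3): max_ending_here = 3, max_so_far = 3
Position 2 (value 8): max_ending_here = 11, max_so_far = 11
Position 3 (value -5): max_ending_here = 6, max_so_far = 11
Position 4 (value -6): max_ending_here = 0, max_so_far = 11
Position 5 (value 5): max_ending_here = 5, max_so_far = 11

Maximum subarray: [3, 8]
Maximum sum: 11

The maximum subarray is [3, 8] with sum 11. This subarray runs from index 1 to index 2.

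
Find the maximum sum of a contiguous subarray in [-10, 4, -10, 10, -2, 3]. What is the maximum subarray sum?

Using Kadane's algorithm on [-10, 4, -10, 10, -2, 3]:

Scanning through the array:
Position 1 (value 4): max_ending_here = 4, max_so_far = 4
Position 2 (value -10): max_ending_here = -6, max_so_far = 4
Position 3 (value 10): max_ending_here = 10, max_so_far = 10
Position 4 (value -2): max_ending_here = 8, max_so_far = 10
Position 5 (value 3): max_ending_here = 11, max_so_far = 11

Maximum subarray: [10, -2, 3]
Maximum sum: 11

The maximum subarray is [10, -2, 3] with sum 11. This subarray runs from index 3 to index 5.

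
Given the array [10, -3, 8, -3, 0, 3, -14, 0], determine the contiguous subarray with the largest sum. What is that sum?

Using Kadane's algorithm on [10, -3, 8, -3, 0, 3, -14, 0]:

Scanning through the array:
Position 1 (value -3): max_ending_here = 7, max_so_far = 10
Position 2 (value 8): max_ending_here = 15, max_so_far = 15
Position 3 (value -3): max_ending_here = 12, max_so_far = 15
Position 4 (value 0): max_ending_here = 12, max_so_far = 15
Position 5 (value 3): max_ending_here = 15, max_so_far = 15
Position 6 (value -14): max_ending_here = 1, max_so_far = 15
Position 7 (value 0): max_ending_here = 1, max_so_far = 15

Maximum subarray: [10, -3, 8]
Maximum sum: 15

The maximum subarray is [10, -3, 8] with sum 15. This subarray runs from index 0 to index 2.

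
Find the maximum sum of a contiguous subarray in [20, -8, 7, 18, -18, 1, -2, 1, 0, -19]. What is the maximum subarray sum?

Using Kadane's algorithm on [20, -8, 7, 18, -18, 1, -2, 1, 0, -19]:

Scanning through the array:
Position 1 (value -8): max_ending_here = 12, max_so_far = 20
Position 2 (value 7): max_ending_here = 19, max_so_far = 20
Position 3 (value 18): max_ending_here = 37, max_so_far = 37
Position 4 (value -18): max_ending_here = 19, max_so_far = 37
Position 5 (value 1): max_ending_here = 20, max_so_far = 37
Position 6 (value -2): max_ending_here = 18, max_so_far = 37
Position 7 (value 1): max_ending_here = 19, max_so_far = 37
Position 8 (value 0): max_ending_here = 19, max_so_far = 37
Position 9 (value -19): max_ending_here = 0, max_so_far = 37

Maximum subarray: [20, -8, 7, 18]
Maximum sum: 37

The maximum subarray is [20, -8, 7, 18] with sum 37. This subarray runs from index 0 to index 3.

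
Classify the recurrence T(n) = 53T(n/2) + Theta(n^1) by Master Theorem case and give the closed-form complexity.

Master Theorem for T(n) = 53T(n/2) + O(n^1):

a = 53, b = 2, c = 1
log_b(a) = log_2(53) = 5.7279

Case 1: c = 1 < log_2(53) = 5.7279
T(n) = O(n^(log_2 53))

For T(n) = 53T(n/2) + O(n^1): log_2(53) = 5.7279. This is Case 1 of the Master Theorem (c < log_b(a), work dominated by leaves), giving O(n^(log_2 53)).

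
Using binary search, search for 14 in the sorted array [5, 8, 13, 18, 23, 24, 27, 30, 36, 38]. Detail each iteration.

Binary search for 14 in [5, 8, 13, 18, 23, 24, 27, 30, 36, 38]:

lo=0, hi=9, mid=4, arr[mid]=23 -> 23 > 14, search left half
lo=0, hi=3, mid=1, arr[mid]=8 -> 8 < 14, search right half
lo=2, hi=3, mid=2, arr[mid]=13 -> 13 < 14, search right half
lo=3, hi=3, mid=3, arr[mid]=18 -> 18 > 14, search left half
lo=3 > hi=2, target 14 not found

Binary search determines that 14 is not in the array after 4 comparisons. The search space was exhausted without finding the target.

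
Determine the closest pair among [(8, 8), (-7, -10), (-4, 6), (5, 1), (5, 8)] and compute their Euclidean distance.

Computing all pairwise distances among 5 points:

d((8, 8), (-7, -10)) = 23.4307
d((8, 8), (-4, 6)) = 12.1655
d((8, 8), (5, 1)) = 7.6158
d((8, 8), (5, 8)) = 3.0 <-- minimum
d((-7, -10), (-4, 6)) = 16.2788
d((-7, -10), (5, 1)) = 16.2788
d((-7, -10), (5, 8)) = 21.6333
d((-4, 6), (5, 1)) = 10.2956
d((-4, 6), (5, 8)) = 9.2195
d((5, 1), (5, 8)) = 7.0

Closest pair: (8, 8) and (5, 8) with distance 3.0

The closest pair is (8, 8) and (5, 8) with Euclidean distance 3.0. For 5 points, brute-force pairwise comparison is shown above. For large n, the divide-and-conquer algorithm (sort by x, recurse on halves, check the dividing strip) achieves O(n log n).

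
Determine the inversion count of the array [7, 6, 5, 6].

Finding inversions in [7, 6, 5, 6]:

(0, 1): arr[0]=7 > arr[1]=6
(0, 2): arr[0]=7 > arr[2]=5
(0, 3): arr[0]=7 > arr[3]=6
(1, 2): arr[1]=6 > arr[2]=5

Total inversions: 4

The array has 4 inversion(s): (0,1), (0,2), (0,3), (1,2). Each pair (i,j) satisfies i < j and arr[i] > arr[j].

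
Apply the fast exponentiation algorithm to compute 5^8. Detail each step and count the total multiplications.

Computing 5^8 by squaring (build up from 5^1; each line after the first costs one multiplication):

5^1 = 5
5^2 = (5^1)^2 = 5^2 = 25
5^4 = (5^2)^2 = 25^2 = 625
5^8 = (5^4)^2 = 625^2 = 390625

Result: 390625
Multiplications needed: 3 (3 lines after 5^1)

5^8 = 390625. Using exponentiation by squaring, this requires 3 multiplications. The key idea: if the exponent is even, square the half-power; if odd, multiply by the base once.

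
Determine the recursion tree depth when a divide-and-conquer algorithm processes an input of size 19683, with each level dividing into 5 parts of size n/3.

For divide and conquer with division factor 3:

Problem sizes at each level:
Level 0: 19683
Level 1: 6561
Level 2: 2187
Level 3: 729
Level 4: 243
Level 5: 81
Level 6: 27
Level 7: 9
Level 8: 3
Level 9: 1

The root is level 0 and the size-1 base case is level 9 (the tree spans levels 0 through 9, i.e. 10 levels counting the root), so the depth is the number of divisions: log_3(19683) = 9

The recursion tree depth is log_3(19683) = 9. At each level, the problem size is divided by 3, so it takes 9 divisions to reduce to a base case of size 1. The algorithm makes 5 recursive calls at each level.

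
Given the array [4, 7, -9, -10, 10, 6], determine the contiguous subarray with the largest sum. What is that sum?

Using Kadane's algorithm on [4, 7, -9, -10, 10, 6]:

Scanning through the array:
Position 1 (value 7): max_ending_here = 11, max_so_far = 11
Position 2 (value -9): max_ending_here = 2, max_so_far = 11
Position 3 (value -10): max_ending_here = -8, max_so_far = 11
Position 4 (value 10): max_ending_here = 10, max_so_far = 11
Position 5 (value 6): max_ending_here = 16, max_so_far = 16

Maximum subarray: [10, 6]
Maximum sum: 16

The maximum subarray is [10, 6] with sum 16. This subarray runs from index 4 to index 5.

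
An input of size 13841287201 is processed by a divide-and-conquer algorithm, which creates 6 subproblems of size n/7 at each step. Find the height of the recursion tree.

For divide and conquer with division factor 7:

Problem sizes at each level:
Level 0: 13841287201
Level 1: 1977326743
Level 2: 282475249
Level 3: 40353607
Level 4: 5764801
Level 5: 823543
Level 6: 117649
Level 7: 16807
Level 8: 2401
Level 9: 343
Level 10: 49
Level 11: 7
Level 12: 1

The root is level 0 and the size-1 base case is level 12 (the tree spans levels 0 through 12, i.e. 13 levels counting the root), so the depth is the number of divisions: log_7(13841287201) = 12

The recursion tree depth is log_7(13841287201) = 12. At each level, the problem size is divided by 7, so it takes 12 divisions to reduce to a base case of size 1. The algorithm makes 6 recursive calls at each level.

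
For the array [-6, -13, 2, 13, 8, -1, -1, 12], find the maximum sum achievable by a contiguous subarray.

Using Kadane's algorithm on [-6, -13, 2, 13, 8, -1, -1, 12]:

Scanning through the array:
Position 1 (value -13): max_ending_here = -13, max_so_far = -6
Position 2 (value 2): max_ending_here = 2, max_so_far = 2
Position 3 (value 13): max_ending_here = 15, max_so_far = 15
Position 4 (value 8): max_ending_here = 23, max_so_far = 23
Position 5 (value -1): max_ending_here = 22, max_so_far = 23
Position 6 (value -1): max_ending_here = 21, max_so_far = 23
Position 7 (value 12): max_ending_here = 33, max_so_far = 33

Maximum subarray: [2, 13, 8, -1, -1, 12]
Maximum sum: 33

The maximum subarray is [2, 13, 8, -1, -1, 12] with sum 33. This subarray runs from index 2 to index 7.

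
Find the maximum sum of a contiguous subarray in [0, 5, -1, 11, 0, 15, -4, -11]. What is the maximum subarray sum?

Using Kadane's algorithm on [0, 5, -1, 11, 0, 15, -4, -11]:

Scanning through the array:
Position 1 (value 5): max_ending_here = 5, max_so_far = 5
Position 2 (value -1): max_ending_here = 4, max_so_far = 5
Position 3 (value 11): max_ending_here = 15, max_so_far = 15
Position 4 (value 0): max_ending_here = 15, max_so_far = 15
Position 5 (value 15): max_ending_here = 30, max_so_far = 30
Position 6 (value -4): max_ending_here = 26, max_so_far = 30
Position 7 (value -11): max_ending_here = 15, max_so_far = 30

Maximum subarray: [0, 5, -1, 11, 0, 15]
Maximum sum: 30

The maximum subarray is [0, 5, -1, 11, 0, 15] with sum 30. This subarray runs from index 0 to index 5.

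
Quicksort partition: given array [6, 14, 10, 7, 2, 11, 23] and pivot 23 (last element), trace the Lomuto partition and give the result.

Lomuto partition with pivot = 23:

Initial array: [6, 14, 10, 7, 2, 11, 23]

arr[0]=6 <= 23: swap with position 0, array becomes [6, 14, 10, 7, 2, 11, 23]
arr[1]=14 <= 23: swap with position 1, array becomes [6, 14, 10, 7, 2, 11, 23]
arr[2]=10 <= 23: swap with position 2, array becomes [6, 14, 10, 7, 2, 11, 23]
arr[3]=7 <= 23: swap with position 3, array becomes [6, 14, 10, 7, 2, 11, 23]
arr[4]=2 <= 23: swap with position 4, array becomes [6, 14, 10, 7, 2, 11, 23]
arr[5]=11 <= 23: swap with position 5, array becomes [6, 14, 10, 7, 2, 11, 23]

Place pivot at position 6: [6, 14, 10, 7, 2, 11, 23]
Pivot position: 6

After partitioning with pivot 23, the array becomes [6, 14, 10, 7, 2, 11, 23]. The pivot is placed at index 6. All elements to the left of the pivot are <= 23, and all elements to the right are > 23.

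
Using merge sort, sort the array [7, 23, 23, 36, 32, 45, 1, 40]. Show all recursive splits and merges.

Merge sort trace:

Split: [7, 23, 23, 36, 32, 45, 1, 40] -> [7, 23, 23, 36] and [32, 45, 1, 40]
  Split: [7, 23, 23, 36] -> [7, 23] and [23, 36]
    Split: [7, 23] -> [7] and [23]
    Merge: [7] + [23] -> [7, 23]
    Split: [23, 36] -> [23] and [36]
    Merge: [23] + [36] -> [23, 36]
  Merge: [7, 23] + [23, 36] -> [7, 23, 23, 36]
  Split: [32, 45, 1, 40] -> [32, 45] and [1, 40]
    Split: [32, 45] -> [32] and [45]
    Merge: [32] + [45] -> [32, 45]
    Split: [1, 40] -> [1] and [40]
    Merge: [1] + [40] -> [1, 40]
  Merge: [32, 45] + [1, 40] -> [1, 32, 40, 45]
Merge: [7, 23, 23, 36] + [1, 32, 40, 45] -> [1, 7, 23, 23, 32, 36, 40, 45]

Final sorted array: [1, 7, 23, 23, 32, 36, 40, 45]

The merge sort proceeds by recursively splitting the array and merging sorted halves.
After all merges, the sorted array is [1, 7, 23, 23, 32, 36, 40, 45].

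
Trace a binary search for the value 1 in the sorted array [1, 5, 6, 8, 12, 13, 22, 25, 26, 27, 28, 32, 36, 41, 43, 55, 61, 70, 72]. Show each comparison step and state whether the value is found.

Binary search for 1 in [1, 5, 6, 8, 12, 13, 22, 25, 26, 27, 28, 32, 36, 41, 43, 55, 61, 70, 72]:

lo=0, hi=18, mid=9, arr[mid]=27 -> 27 > 1, search left half
lo=0, hi=8, mid=4, arr[mid]=12 -> 12 > 1, search left half
lo=0, hi=3, mid=1, arr[mid]=5 -> 5 > 1, search left half
lo=0, hi=0, mid=0, arr[mid]=1 -> Found target at index 0!

Binary search finds 1 at index 0 after 4 comparisons. The search repeatedly halves the search space by comparing with the middle element.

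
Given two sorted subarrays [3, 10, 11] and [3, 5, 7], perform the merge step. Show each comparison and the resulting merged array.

Merging process:

Compare 3 vs 3: take 3 from left. Merged: [3]
Compare 10 vs 3: take 3 from right. Merged: [3, 3]
Compare 10 vs 5: take 5 from right. Merged: [3, 3, 5]
Compare 10 vs 7: take 7 from right. Merged: [3, 3, 5, 7]
Append remaining from left: [10, 11]. Merged: [3, 3, 5, 7, 10, 11]

Final merged array: [3, 3, 5, 7, 10, 11]
Total comparisons: 4

The merged array is [3, 3, 5, 7, 10, 11], requiring 4 comparisons. The merge step runs in O(n) time where n is the total number of elements.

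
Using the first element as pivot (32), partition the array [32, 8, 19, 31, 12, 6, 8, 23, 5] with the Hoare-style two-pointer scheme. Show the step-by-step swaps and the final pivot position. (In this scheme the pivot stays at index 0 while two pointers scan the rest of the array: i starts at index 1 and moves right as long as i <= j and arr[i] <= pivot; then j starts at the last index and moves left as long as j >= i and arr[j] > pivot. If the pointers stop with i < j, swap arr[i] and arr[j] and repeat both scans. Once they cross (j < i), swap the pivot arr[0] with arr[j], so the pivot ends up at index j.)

Hoare-style two-pointer partition with pivot = 32:

Initial array: [32, 8, 19, 31, 12, 6, 8, 23, 5]

Pointers start at i = 1, j = 8.
i ends at 9, j ends at 8: the pointers have crossed (j < i), so scanning stops.

Swap pivot arr[0] with arr[8] to place pivot at position 8: [5, 8, 19, 31, 12, 6, 8, 23, 32]
Pivot position: 8

After partitioning with pivot 32, the array becomes [5, 8, 19, 31, 12, 6, 8, 23, 32]. The pivot is placed at index 8. All elements to the left of the pivot are <= 32, and all elements to the right are > 32.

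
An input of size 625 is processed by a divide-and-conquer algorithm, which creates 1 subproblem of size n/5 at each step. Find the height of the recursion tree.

For divide and conquer with division factor 5:

Problem sizes at each level:
Level 0: 625
Level 1: 125
Level 2: 25
Level 3: 5
Level 4: 1

The root is level 0 and the size-1 base case is level 4 (the tree spans levels 0 through 4, i.e. 5 levels counting the root), so the depth is the number of divisions: log_5(625) = 4

The recursion tree depth is log_5(625) = 4. At each level, the problem size is divided by 5, so it takes 4 divisions to reduce to a base case of size 1. The algorithm makes 1 recursive call at each level.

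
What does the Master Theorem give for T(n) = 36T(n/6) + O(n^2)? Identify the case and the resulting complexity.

Master Theorem for T(n) = 36T(n/6) + O(n^2):

a = 36, b = 6, c = 2
log_b(a) = log_6(36) = 2.0000

Case 2: c = 2 = log_6(36) = 2.0000
T(n) = O(n^2 log n) = O(n^2 log n)

For T(n) = 36T(n/6) + O(n^2): log_6(36) = 2.0000. This is Case 2 of the Master Theorem (c = log_b(a), equal work at all levels), giving O(n^2 log n).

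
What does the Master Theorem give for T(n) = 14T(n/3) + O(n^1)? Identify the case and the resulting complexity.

Master Theorem for T(n) = 14T(n/3) + O(n^1):

a = 14, b = 3, c = 1
log_b(a) = log_3(14) = 2.4022

Case 1: c = 1 < log_3(14) = 2.4022
T(n) = O(n^(log_3 14))

For T(n) = 14T(n/3) + O(n^1): log_3(14) = 2.4022. This is Case 1 of the Master Theorem (c < log_b(a), work dominated by leaves), giving O(n^(log_3 14)).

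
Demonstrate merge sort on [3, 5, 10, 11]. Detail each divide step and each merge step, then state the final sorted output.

Merge sort trace:

Split: [3, 5, 10, 11] -> [3, 5] and [10, 11]
  Split: [3, 5] -> [3] and [5]
  Merge: [3] + [5] -> [3, 5]
  Split: [10, 11] -> [10] and [11]
  Merge: [10] + [11] -> [10, 11]
Merge: [3, 5] + [10, 11] -> [3, 5, 10, 11]

Final sorted array: [3, 5, 10, 11]

The merge sort proceeds by recursively splitting the array and merging sorted halves.
After all merges, the sorted array is [3, 5, 10, 11].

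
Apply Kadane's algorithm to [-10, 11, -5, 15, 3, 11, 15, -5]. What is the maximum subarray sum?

Using Kadane's algorithm on [-10, 11, -5, 15, 3, 11, 15, -5]:

Scanning through the array:
Position 1 (value 11): max_ending_here = 11, max_so_far = 11
Position 2 (value -5): max_ending_here = 6, max_so_far = 11
Position 3 (value 15): max_ending_here = 21, max_so_far = 21
Position 4 (value 3): max_ending_here = 24, max_so_far = 24
Position 5 (value 11): max_ending_here = 35, max_so_far = 35
Position 6 (value 15): max_ending_here = 50, max_so_far = 50
Position 7 (value -5): max_ending_here = 45, max_so_far = 50

Maximum subarray: [11, -5, 15, 3, 11, 15]
Maximum sum: 50

The maximum subarray is [11, -5, 15, 3, 11, 15] with sum 50. This subarray runs from index 1 to index 6.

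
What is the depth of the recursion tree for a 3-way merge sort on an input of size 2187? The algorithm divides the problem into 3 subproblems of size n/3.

For divide and conquer with division factor 3:

Problem sizes at each level:
Level 0: 2187
Level 1: 729
Level 2: 243
Level 3: 81
Level 4: 27
Level 5: 9
Level 6: 3
Level 7: 1

The root is level 0 and the size-1 base case is level 7 (the tree spans levels 0 through 7, i.e. 8 levels counting the root), so the depth is the number of divisions: log_3(2187) = 7

The recursion tree depth is log_3(2187) = 7. At each level, the problem size is divided by 3, so it takes 7 divisions to reduce to a base case of size 1. The algorithm makes 3 recursive calls at each level.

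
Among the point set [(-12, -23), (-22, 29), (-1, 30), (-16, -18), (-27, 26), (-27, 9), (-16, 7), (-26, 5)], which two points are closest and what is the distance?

Computing all pairwise distances among 8 points:

d((-12, -23), (-22, 29)) = 52.9528
d((-12, -23), (-1, 30)) = 54.1295
d((-12, -23), (-16, -18)) = 6.4031
d((-12, -23), (-27, 26)) = 51.2445
d((-12, -23), (-27, 9)) = 35.3412
d((-12, -23), (-16, 7)) = 30.2655
d((-12, -23), (-26, 5)) = 31.305
d((-22, 29), (-1, 30)) = 21.0238
d((-22, 29), (-16, -18)) = 47.3814
d((-22, 29), (-27, 26)) = 5.831
d((-22, 29), (-27, 9)) = 20.6155
d((-22, 29), (-16, 7)) = 22.8035
d((-22, 29), (-26, 5)) = 24.3311
d((-1, 30), (-16, -18)) = 50.2892
d((-1, 30), (-27, 26)) = 26.3059
d((-1, 30), (-27, 9)) = 33.4215
d((-1, 30), (-16, 7)) = 27.4591
d((-1, 30), (-26, 5)) = 35.3553
d((-16, -18), (-27, 26)) = 45.3542
d((-16, -18), (-27, 9)) = 29.1548
d((-16, -18), (-16, 7)) = 25.0
d((-16, -18), (-26, 5)) = 25.0799
d((-27, 26), (-27, 9)) = 17.0
d((-27, 26), (-16, 7)) = 21.9545
d((-27, 26), (-26, 5)) = 21.0238
d((-27, 9), (-16, 7)) = 11.1803
d((-27, 9), (-26, 5)) = 4.1231 <-- minimum
d((-16, 7), (-26, 5)) = 10.198

Closest pair: (-27, 9) and (-26, 5) with distance 4.1231

The closest pair is (-27, 9) and (-26, 5) with Euclidean distance 4.1231. For 8 points, brute-force pairwise comparison is shown above. For large n, the divide-and-conquer algorithm (sort by x, recurse on halves, check the dividing strip) achieves O(n log n).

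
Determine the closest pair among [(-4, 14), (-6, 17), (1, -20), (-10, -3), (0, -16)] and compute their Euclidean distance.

Computing all pairwise distances among 5 points:

d((-4, 14), (-6, 17)) = 3.6056 <-- minimum
d((-4, 14), (1, -20)) = 34.3657
d((-4, 14), (-10, -3)) = 18.0278
d((-4, 14), (0, -16)) = 30.2655
d((-6, 17), (1, -20)) = 37.6563
d((-6, 17), (-10, -3)) = 20.3961
d((-6, 17), (0, -16)) = 33.541
d((1, -20), (-10, -3)) = 20.2485
d((1, -20), (0, -16)) = 4.1231
d((-10, -3), (0, -16)) = 16.4012

Closest pair: (-4, 14) and (-6, 17) with distance 3.6056

The closest pair is (-4, 14) and (-6, 17) with Euclidean distance 3.6056. For 5 points, brute-force pairwise comparison is shown above. For large n, the divide-and-conquer algorithm (sort by x, recurse on halves, check the dividing strip) achieves O(n log n).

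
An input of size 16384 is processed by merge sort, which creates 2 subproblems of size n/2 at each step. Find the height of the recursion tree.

For divide and conquer with division factor 2:

Problem sizes at each level:
Level 0: 16384
Level 1: 8192
Level 2: 4096
Level 3: 2048
Level 4: 1024
Level 5: 512
Level 6: 256
Level 7: 128
Level 8: 64
Level 9: 32
Level 10: 16
Level 11: 8
Level 12: 4
Level 13: 2
Level 14: 1

The root is level 0 and the size-1 base case is level 14 (the tree spans levels 0 through 14, i.e. 15 levels counting the root), so the depth is the number of divisions: log_2(16384) = 14

The recursion tree depth is log_2(16384) = 14. At each level, the problem size is divided by 2, so it takes 14 divisions to reduce to a base case of size 1. The algorithm makes 2 recursive calls at each level.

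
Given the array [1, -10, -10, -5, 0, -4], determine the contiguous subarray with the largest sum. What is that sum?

Using Kadane's algorithm on [1, -10, -10, -5, 0, -4]:

Scanning through the array:
Position 1 (value -10): max_ending_here = -9, max_so_far = 1
Position 2 (value -10): max_ending_here = -10, max_so_far = 1
Position 3 (value -5): max_ending_here = -5, max_so_far = 1
Position 4 (value 0): max_ending_here = 0, max_so_far = 1
Position 5 (value -4): max_ending_here = -4, max_so_far = 1

Maximum subarray: [1]
Maximum sum: 1

The maximum subarray is [1] with sum 1. This subarray runs from index 0 to index 0.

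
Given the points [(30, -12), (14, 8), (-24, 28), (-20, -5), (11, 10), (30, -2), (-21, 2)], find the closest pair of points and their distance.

Computing all pairwise distances among 7 points:

d((30, -12), (14, 8)) = 25.6125
d((30, -12), (-24, 28)) = 67.2012
d((30, -12), (-20, -5)) = 50.4876
d((30, -12), (11, 10)) = 29.0689
d((30, -12), (30, -2)) = 10.0
d((30, -12), (-21, 2)) = 52.8867
d((14, 8), (-24, 28)) = 42.9418
d((14, 8), (-20, -5)) = 36.4005
d((14, 8), (11, 10)) = 3.6056 <-- minimum
d((14, 8), (30, -2)) = 18.868
d((14, 8), (-21, 2)) = 35.5106
d((-24, 28), (-20, -5)) = 33.2415
d((-24, 28), (11, 10)) = 39.3573
d((-24, 28), (30, -2)) = 61.7738
d((-24, 28), (-21, 2)) = 26.1725
d((-20, -5), (11, 10)) = 34.4384
d((-20, -5), (30, -2)) = 50.0899
d((-20, -5), (-21, 2)) = 7.0711
d((11, 10), (30, -2)) = 22.4722
d((11, 10), (-21, 2)) = 32.9848
d((30, -2), (-21, 2)) = 51.1566

Closest pair: (14, 8) and (11, 10) with distance 3.6056

The closest pair is (14, 8) and (11, 10) with Euclidean distance 3.6056. For 7 points, brute-force pairwise comparison is shown above. For large n, the divide-and-conquer algorithm (sort by x, recurse on halves, check the dividing strip) achieves O(n log n).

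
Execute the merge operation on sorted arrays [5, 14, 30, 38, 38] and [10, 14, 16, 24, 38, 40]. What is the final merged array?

Merging process:

Compare 5 vs 10: take 5 from left. Merged: [5]
Compare 14 vs 10: take 10 from right. Merged: [5, 10]
Compare 14 vs 14: take 14 from left. Merged: [5, 10, 14]
Compare 30 vs 14: take 14 from right. Merged: [5, 10, 14, 14]
Compare 30 vs 16: take 16 from right. Merged: [5, 10, 14, 14, 16]
Compare 30 vs 24: take 24 from right. Merged: [5, 10, 14, 14, 16, 24]
Compare 30 vs 38: take 30 from left. Merged: [5, 10, 14, 14, 16, 24, 30]
Compare 38 vs 38: take 38 from left. Merged: [5, 10, 14, 14, 16, 24, 30, 38]
Compare 38 vs 38: take 38 from left. Merged: [5, 10, 14, 14, 16, 24, 30, 38, 38]
Append remaining from right: [38, 40]. Merged: [5, 10, 14, 14, 16, 24, 30, 38, 38, 38, 40]

Final merged array: [5, 10, 14, 14, 16, 24, 30, 38, 38, 38, 40]
Total comparisons: 9

The merged array is [5, 10, 14, 14, 16, 24, 30, 38, 38, 38, 40], requiring 9 comparisons. The merge step runs in O(n) time where n is the total number of elements.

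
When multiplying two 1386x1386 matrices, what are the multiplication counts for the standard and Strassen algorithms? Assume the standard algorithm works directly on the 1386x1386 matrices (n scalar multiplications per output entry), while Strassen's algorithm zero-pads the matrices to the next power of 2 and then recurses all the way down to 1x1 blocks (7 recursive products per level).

Matrix multiplication for 1386x1386 matrices:

Strassen's algorithm requires power-of-2 dimensions. Pad 1386x1386 to 2048x2048 (next power of 2).

Standard algorithm: 1386^3 = 2662500456 multiplications
Strassen's algorithm: 7^(log2(2048)) = 7^11 = 1977326743 multiplications
Savings: 2662500456 - 1977326743 = 685173713 multiplications

Standard: 2662500456 multiplications (1386^3). Strassen: 1977326743 multiplications (7^11, after padding to 2048x2048). Strassen reduces 8 recursive multiplications to 7 at each level.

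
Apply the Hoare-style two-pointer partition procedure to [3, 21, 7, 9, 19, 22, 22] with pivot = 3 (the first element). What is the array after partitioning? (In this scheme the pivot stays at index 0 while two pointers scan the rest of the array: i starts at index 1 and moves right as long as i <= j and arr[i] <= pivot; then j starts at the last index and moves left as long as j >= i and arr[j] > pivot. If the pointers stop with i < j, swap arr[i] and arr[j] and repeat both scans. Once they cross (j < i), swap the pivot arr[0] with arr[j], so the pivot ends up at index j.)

Hoare-style two-pointer partition with pivot = 3:

Initial array: [3, 21, 7, 9, 19, 22, 22]

Pointers start at i = 1, j = 6.
i ends at 1, j ends at 0: the pointers have crossed (j < i), so scanning stops.

j = 0, so swapping arr[0] with arr[j] leaves the pivot at position 0: [3, 21, 7, 9, 19, 22, 22]
Pivot position: 0

After partitioning with pivot 3, the array becomes [3, 21, 7, 9, 19, 22, 22]. The pivot is placed at index 0. All elements to the left of the pivot are <= 3, and all elements to the right are > 3.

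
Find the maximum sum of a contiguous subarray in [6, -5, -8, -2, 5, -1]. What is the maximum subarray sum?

Using Kadane's algorithm on [6, -5, -8, -2, 5, -1]:

Scanning through the array:
Position 1 (value -5): max_ending_here = 1, max_so_far = 6
Position 2 (value -8): max_ending_here = -7, max_so_far = 6
Position 3 (value -2): max_ending_here = -2, max_so_far = 6
Position 4 (value 5): max_ending_here = 5, max_so_far = 6
Position 5 (value -1): max_ending_here = 4, max_so_far = 6

Maximum subarray: [6]
Maximum sum: 6

The maximum subarray is [6] with sum 6. This subarray runs from index 0 to index 0.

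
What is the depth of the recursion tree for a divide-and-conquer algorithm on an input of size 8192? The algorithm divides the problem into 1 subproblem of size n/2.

For divide and conquer with division factor 2:

Problem sizes at each level:
Level 0: 8192
Level 1: 4096
Level 2: 2048
Level 3: 1024
Level 4: 512
Level 5: 256
Level 6: 128
Level 7: 64
Level 8: 32
Level 9: 16
Level 10: 8
Level 11: 4
Level 12: 2
Level 13: 1

The root is level 0 and the size-1 base case is level 13 (the tree spans levels 0 through 13, i.e. 14 levels counting the root), so the depth is the number of divisions: log_2(8192) = 13

The recursion tree depth is log_2(8192) = 13. At each level, the problem size is divided by 2, so it takes 13 divisions to reduce to a base case of size 1. The algorithm makes 1 recursive call at each level.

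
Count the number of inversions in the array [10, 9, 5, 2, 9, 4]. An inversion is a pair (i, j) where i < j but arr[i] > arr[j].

Finding inversions in [10, 9, 5, 2, 9, 4]:

(0, 1): arr[0]=10 > arr[1]=9
(0, 2): arr[0]=10 > arr[2]=5
(0, 3): arr[0]=10 > arr[3]=2
(0, 4): arr[0]=10 > arr[4]=9
(0, 5): arr[0]=10 > arr[5]=4
(1, 2): arr[1]=9 > arr[2]=5
(1, 3): arr[1]=9 > arr[3]=2
(1, 5): arr[1]=9 > arr[5]=4
(2, 3): arr[2]=5 > arr[3]=2
(2, 5): arr[2]=5 > arr[5]=4
(4, 5): arr[4]=9 > arr[5]=4

Total inversions: 11

The array has 11 inversion(s): (0,1), (0,2), (0,3), (0,4), (0,5), (1,2), (1,3), (1,5), (2,3), (2,5), (4,5). Each pair (i,j) satisfies i < j and arr[i] > arr[j].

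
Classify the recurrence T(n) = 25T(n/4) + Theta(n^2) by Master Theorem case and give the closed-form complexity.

Master Theorem for T(n) = 25T(n/4) + O(n^2):

a = 25, b = 4, c = 2
log_b(a) = log_4(25) = 2.3219

Case 1: c = 2 < log_4(25) = 2.3219
T(n) = O(n^(log_4 25))

For T(n) = 25T(n/4) + O(n^2): log_4(25) = 2.3219. This is Case 1 of the Master Theorem (c < log_b(a), work dominated by leaves), giving O(n^(log_4 25)).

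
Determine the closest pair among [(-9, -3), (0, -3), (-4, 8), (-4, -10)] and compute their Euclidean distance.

Computing all pairwise distances among 4 points:

d((-9, -3), (0, -3)) = 9.0
d((-9, -3), (-4, 8)) = 12.083
d((-9, -3), (-4, -10)) = 8.6023
d((0, -3), (-4, 8)) = 11.7047
d((0, -3), (-4, -10)) = 8.0623 <-- minimum
d((-4, 8), (-4, -10)) = 18.0

Closest pair: (0, -3) and (-4, -10) with distance 8.0623

The closest pair is (0, -3) and (-4, -10) with Euclidean distance 8.0623. For 4 points, brute-force pairwise comparison is shown above. For large n, the divide-and-conquer algorithm (sort by x, recurse on halves, check the dividing strip) achieves O(n log n).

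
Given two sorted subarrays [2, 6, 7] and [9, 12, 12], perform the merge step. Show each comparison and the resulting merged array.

Merging process:

Compare 2 vs 9: take 2 from left. Merged: [2]
Compare 6 vs 9: take 6 from left. Merged: [2, 6]
Compare 7 vs 9: take 7 from left. Merged: [2, 6, 7]
Append remaining from right: [9, 12, 12]. Merged: [2, 6, 7, 9, 12, 12]

Final merged array: [2, 6, 7, 9, 12, 12]
Total comparisons: 3

The merged array is [2, 6, 7, 9, 12, 12], requiring 3 comparisons. The merge step runs in O(n) time where n is the total number of elements.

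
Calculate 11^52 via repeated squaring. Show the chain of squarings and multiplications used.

Computing 11^52 by squaring (build up from 11^1; each line after the first costs one multiplication):

11^1 = 11
11^2 = (11^1)^2 = 11^2 = 121
11^3 = 11 * 11^2 = 11 * 121 = 1331
11^6 = (11^3)^2 = 1331^2 = 1771561
11^12 = (11^6)^2 = 1771561^2 = 3138428376721
11^13 = 11 * 11^12 = 11 * 3138428376721 = 34522712143931
11^26 = (11^13)^2 = 34522712143931^2 = 1191817653772720942460132761
11^52 = (11^26)^2 = 1191817653772720942460132761^2 = 1420429319844313329730664601483335671261683881745483121

Result: 1420429319844313329730664601483335671261683881745483121
Multiplications needed: 7 (7 lines after 11^1)

11^52 = 1420429319844313329730664601483335671261683881745483121. Using exponentiation by squaring, this requires 7 multiplications. The key idea: if the exponent is even, square the half-power; if odd, multiply by the base once.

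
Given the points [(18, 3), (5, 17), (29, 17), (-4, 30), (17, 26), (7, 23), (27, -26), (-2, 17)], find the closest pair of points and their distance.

Computing all pairwise distances among 8 points:

d((18, 3), (5, 17)) = 19.105
d((18, 3), (29, 17)) = 17.8045
d((18, 3), (-4, 30)) = 34.8281
d((18, 3), (17, 26)) = 23.0217
d((18, 3), (7, 23)) = 22.8254
d((18, 3), (27, -26)) = 30.3645
d((18, 3), (-2, 17)) = 24.4131
d((5, 17), (29, 17)) = 24.0
d((5, 17), (-4, 30)) = 15.8114
d((5, 17), (17, 26)) = 15.0
d((5, 17), (7, 23)) = 6.3246 <-- minimum
d((5, 17), (27, -26)) = 48.3011
d((5, 17), (-2, 17)) = 7.0
d((29, 17), (-4, 30)) = 35.4683
d((29, 17), (17, 26)) = 15.0
d((29, 17), (7, 23)) = 22.8035
d((29, 17), (27, -26)) = 43.0465
d((29, 17), (-2, 17)) = 31.0
d((-4, 30), (17, 26)) = 21.3776
d((-4, 30), (7, 23)) = 13.0384
d((-4, 30), (27, -26)) = 64.0078
d((-4, 30), (-2, 17)) = 13.1529
d((17, 26), (7, 23)) = 10.4403
d((17, 26), (27, -26)) = 52.9528
d((17, 26), (-2, 17)) = 21.0238
d((7, 23), (27, -26)) = 52.9245
d((7, 23), (-2, 17)) = 10.8167
d((27, -26), (-2, 17)) = 51.8652

Closest pair: (5, 17) and (7, 23) with distance 6.3246

The closest pair is (5, 17) and (7, 23) with Euclidean distance 6.3246. For 8 points, brute-force pairwise comparison is shown above. For large n, the divide-and-conquer algorithm (sort by x, recurse on halves, check the dividing strip) achieves O(n log n).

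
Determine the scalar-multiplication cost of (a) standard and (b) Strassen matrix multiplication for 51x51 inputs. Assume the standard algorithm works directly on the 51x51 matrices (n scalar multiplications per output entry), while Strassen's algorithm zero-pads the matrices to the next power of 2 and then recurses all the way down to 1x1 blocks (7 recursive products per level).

Matrix multiplication for 51x51 matrices:

Strassen's algorithm requires power-of-2 dimensions. Pad 51x51 to 64x64 (next power of 2).

Standard algorithm: 51^3 = 132651 multiplications
Strassen's algorithm: 7^(log2(64)) = 7^6 = 117649 multiplications
Savings: 132651 - 117649 = 15002 multiplications

Standard: 132651 multiplications (51^3). Strassen: 117649 multiplications (7^6, after padding to 64x64). Strassen reduces 8 recursive multiplications to 7 at each level.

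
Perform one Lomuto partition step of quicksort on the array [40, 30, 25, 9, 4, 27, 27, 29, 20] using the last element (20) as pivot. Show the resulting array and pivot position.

Lomuto partition with pivot = 20:

Initial array: [40, 30, 25, 9, 4, 27, 27, 29, 20]

arr[0]=40 > 20: no swap
arr[1]=30 > 20: no swap
arr[2]=25 > 20: no swap
arr[3]=9 <= 20: swap with position 0, array becomes [9, 30, 25, 40, 4, 27, 27, 29, 20]
arr[4]=4 <= 20: swap with position 1, array becomes [9, 4, 25, 40, 30, 27, 27, 29, 20]
arr[5]=27 > 20: no swap
arr[6]=27 > 20: no swap
arr[7]=29 > 20: no swap

Place pivot at position 2: [9, 4, 20, 40, 30, 27, 27, 29, 25]
Pivot position: 2

After partitioning with pivot 20, the array becomes [9, 4, 20, 40, 30, 27, 27, 29, 25]. The pivot is placed at index 2. All elements to the left of the pivot are <= 20, and all elements to the right are > 20.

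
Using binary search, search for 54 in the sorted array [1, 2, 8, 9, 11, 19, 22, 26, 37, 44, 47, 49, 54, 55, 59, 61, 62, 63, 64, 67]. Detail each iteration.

Binary search for 54 in [1, 2, 8, 9, 11, 19, 22, 26, 37, 44, 47, 49, 54, 55, 59, 61, 62, 63, 64, 67]:

lo=0, hi=19, mid=9, arr[mid]=44 -> 44 < 54, search right half
lo=10, hi=19, mid=14, arr[mid]=59 -> 59 > 54, search left half
lo=10, hi=13, mid=11, arr[mid]=49 -> 49 < 54, search right half
lo=12, hi=13, mid=12, arr[mid]=54 -> Found target at index 12!

Binary search finds 54 at index 12 after 4 comparisons. The search repeatedly halves the search space by comparing with the middle element.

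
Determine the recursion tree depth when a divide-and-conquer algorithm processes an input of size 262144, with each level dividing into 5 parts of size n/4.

For divide and conquer with division factor 4:

Problem sizes at each level:
Level 0: 262144
Level 1: 65536
Level 2: 16384
Level 3: 4096
Level 4: 1024
Level 5: 256
Level 6: 64
Level 7: 16
Level 8: 4
Level 9: 1

The root is level 0 and the size-1 base case is level 9 (the tree spans levels 0 through 9, i.e. 10 levels counting the root), so the depth is the number of divisions: log_4(262144) = 9

The recursion tree depth is log_4(262144) = 9. At each level, the problem size is divided by 4, so it takes 9 divisions to reduce to a base case of size 1. The algorithm makes 5 recursive calls at each level.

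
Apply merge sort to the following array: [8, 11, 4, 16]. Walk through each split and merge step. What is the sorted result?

Merge sort trace:

Split: [8, 11, 4, 16] -> [8, 11] and [4, 16]
  Split: [8, 11] -> [8] and [11]
  Merge: [8] + [11] -> [8, 11]
  Split: [4, 16] -> [4] and [16]
  Merge: [4] + [16] -> [4, 16]
Merge: [8, 11] + [4, 16] -> [4, 8, 11, 16]

Final sorted array: [4, 8, 11, 16]

The merge sort proceeds by recursively splitting the array and merging sorted halves.
After all merges, the sorted array is [4, 8, 11, 16].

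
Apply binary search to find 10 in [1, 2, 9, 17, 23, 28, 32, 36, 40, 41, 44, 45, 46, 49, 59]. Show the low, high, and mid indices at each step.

Binary search for 10 in [1, 2, 9, 17, 23, 28, 32, 36, 40, 41, 44, 45, 46, 49, 59]:

lo=0, hi=14, mid=7, arr[mid]=36 -> 36 > 10, search left half
lo=0, hi=6, mid=3, arr[mid]=17 -> 17 > 10, search left half
lo=0, hi=2, mid=1, arr[mid]=2 -> 2 < 10, search right half
lo=2, hi=2, mid=2, arr[mid]=9 -> 9 < 10, search right half
lo=3 > hi=2, target 10 not found

Binary search determines that 10 is not in the array after 4 comparisons. The search space was exhausted without finding the target.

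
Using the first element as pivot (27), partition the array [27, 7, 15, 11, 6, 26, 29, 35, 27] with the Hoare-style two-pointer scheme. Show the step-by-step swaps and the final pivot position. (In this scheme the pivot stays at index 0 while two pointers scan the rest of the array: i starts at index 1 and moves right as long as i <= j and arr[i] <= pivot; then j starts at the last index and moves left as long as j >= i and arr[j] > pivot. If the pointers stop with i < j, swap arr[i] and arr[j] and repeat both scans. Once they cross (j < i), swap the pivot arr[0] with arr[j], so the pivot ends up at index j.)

Hoare-style two-pointer partition with pivot = 27:

Initial array: [27, 7, 15, 11, 6, 26, 29, 35, 27]

Pointers start at i = 1, j = 8.
i stops at index 6 (arr[6]=29 > 27), j stops at index 8 (arr[8]=27 <= 27): swap arr[6] and arr[8], array becomes [27, 7, 15, 11, 6, 26, 27, 35, 29]
i ends at 7, j ends at 6: the pointers have crossed (j < i), so scanning stops.

Swap pivot arr[0] with arr[6] to place pivot at position 6: [27, 7, 15, 11, 6, 26, 27, 35, 29]
Pivot position: 6

After partitioning with pivot 27, the array becomes [27, 7, 15, 11, 6, 26, 27, 35, 29]. The pivot is placed at index 6. All elements to the left of the pivot are <= 27, and all elements to the right are > 27.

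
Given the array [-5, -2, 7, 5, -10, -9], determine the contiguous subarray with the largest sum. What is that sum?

Using Kadane's algorithm on [-5, -2, 7, 5, -10, -9]:

Scanning through the array:
Position 1 (value -2): max_ending_here = -2, max_so_far = -2
Position 2 (value 7): max_ending_here = 7, max_so_far = 7
Position 3 (value 5): max_ending_here = 12, max_so_far = 12
Position 4 (value -10): max_ending_here = 2, max_so_far = 12
Position 5 (value -9): max_ending_here = -7, max_so_far = 12

Maximum subarray: [7, 5]
Maximum sum: 12

The maximum subarray is [7, 5] with sum 12. This subarray runs from index 2 to index 3.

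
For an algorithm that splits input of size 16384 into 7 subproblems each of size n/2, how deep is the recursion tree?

For divide and conquer with division factor 2:

Problem sizes at each level:
Level 0: 16384
Level 1: 8192
Level 2: 4096
Level 3: 2048
Level 4: 1024
Level 5: 512
Level 6: 256
Level 7: 128
Level 8: 64
Level 9: 32
Level 10: 16
Level 11: 8
Level 12: 4
Level 13: 2
Level 14: 1

The root is level 0 and the size-1 base case is level 14 (the tree spans levels 0 through 14, i.e. 15 levels counting the root), so the depth is the number of divisions: log_2(16384) = 14

The recursion tree depth is log_2(16384) = 14. At each level, the problem size is divided by 2, so it takes 14 divisions to reduce to a base case of size 1. The algorithm makes 7 recursive calls at each level.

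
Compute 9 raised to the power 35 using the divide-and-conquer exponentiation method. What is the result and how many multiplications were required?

Computing 9^35 by squaring (build up from 9^1; each line after the first costs one multiplication):

9^1 = 9
9^2 = (9^1)^2 = 9^2 = 81
9^4 = (9^2)^2 = 81^2 = 6561
9^8 = (9^4)^2 = 6561^2 = 43046721
9^16 = (9^8)^2 = 43046721^2 = 1853020188851841
9^17 = 9 * 9^16 = 9 * 1853020188851841 = 16677181699666569
9^34 = (9^17)^2 = 16677181699666569^2 = 278128389443693511257285776231761
9^35 = 9 * 9^34 = 9 * 278128389443693511257285776231761 = 2503155504993241601315571986085849

Result: 2503155504993241601315571986085849
Multiplications needed: 7 (7 lines after 9^1)

9^35 = 2503155504993241601315571986085849. Using exponentiation by squaring, this requires 7 multiplications. The key idea: if the exponent is even, square the half-power; if odd, multiply by the base once.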